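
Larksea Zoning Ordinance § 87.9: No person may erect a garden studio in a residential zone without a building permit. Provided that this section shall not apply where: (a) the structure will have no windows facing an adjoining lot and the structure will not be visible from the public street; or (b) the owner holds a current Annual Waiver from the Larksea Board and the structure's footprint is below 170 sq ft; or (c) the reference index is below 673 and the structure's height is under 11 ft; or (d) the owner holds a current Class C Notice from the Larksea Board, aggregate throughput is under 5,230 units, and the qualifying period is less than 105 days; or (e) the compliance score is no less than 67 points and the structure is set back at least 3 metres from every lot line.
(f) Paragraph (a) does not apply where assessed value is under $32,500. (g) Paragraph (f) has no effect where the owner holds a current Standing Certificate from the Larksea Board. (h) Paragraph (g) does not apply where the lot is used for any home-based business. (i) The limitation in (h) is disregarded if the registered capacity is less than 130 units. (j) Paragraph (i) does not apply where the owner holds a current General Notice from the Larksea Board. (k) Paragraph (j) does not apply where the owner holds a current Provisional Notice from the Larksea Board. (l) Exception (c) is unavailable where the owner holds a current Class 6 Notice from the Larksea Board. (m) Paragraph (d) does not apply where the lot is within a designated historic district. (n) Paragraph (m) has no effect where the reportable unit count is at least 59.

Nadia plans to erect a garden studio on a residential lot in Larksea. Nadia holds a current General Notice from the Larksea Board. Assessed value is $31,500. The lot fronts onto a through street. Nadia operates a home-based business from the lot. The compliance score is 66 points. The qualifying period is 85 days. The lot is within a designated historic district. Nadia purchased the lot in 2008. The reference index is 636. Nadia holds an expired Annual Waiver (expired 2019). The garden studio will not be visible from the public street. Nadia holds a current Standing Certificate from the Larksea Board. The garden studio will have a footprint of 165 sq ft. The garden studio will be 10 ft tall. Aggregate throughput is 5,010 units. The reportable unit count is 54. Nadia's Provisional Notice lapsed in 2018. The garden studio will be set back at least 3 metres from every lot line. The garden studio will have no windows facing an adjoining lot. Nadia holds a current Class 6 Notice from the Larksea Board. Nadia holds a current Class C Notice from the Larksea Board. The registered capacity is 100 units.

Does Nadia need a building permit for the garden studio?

Exception (a)'s conditions are all satisfied: no windows face an adjoining lot; the structure will not be visible from the street. But applying paragraphs (f)–(k): (f) operates against (a): assessed value is $31,500, under the $32,500 limit. (g) applies (a current Standing Certificate is held), but is itself disapplied by (h): (h) is triggered — a home-based business operates on the lot. (i) would limit (h) — the registered capacity is 100 units, less than the 130 units limit — but (j) sets (i) aside: (j) operates against (i): a current General Notice is held. (k), which would lift (j), does not operate here — the Provisional Notice is not current. Exception (a) does not apply.
Exception (b) requires that the owner holds a current Annual Waiver from the Larksea Board; but no current Annual Waiver is held, so (b) is unavailable.
All of (c)'s requirements are met (the reference index is 636, below the 673 limit; the structure's height is 10 ft, under the 11 ft limit). However, paragraph (l) must be considered: (l) operates — a current Class 6 Notice is held. (c) is therefore removed.
All of (d)'s requirements are met (a current Class C Notice is held; aggregate throughput is 5,010 units, under the 5,230 units limit; the qualifying period is 85 days, less than the 105 days limit). But: (m) applies — the lot is in a historic district. (n), which would lift (m), is not engaged — the reportable unit count is 54, short of 59. (d) is therefore removed.
Exception (e) fails — the compliance score is 66 points, short of 67 points.
No exception displaces § 87.9.

Yes — Nadia must obtain a building permit.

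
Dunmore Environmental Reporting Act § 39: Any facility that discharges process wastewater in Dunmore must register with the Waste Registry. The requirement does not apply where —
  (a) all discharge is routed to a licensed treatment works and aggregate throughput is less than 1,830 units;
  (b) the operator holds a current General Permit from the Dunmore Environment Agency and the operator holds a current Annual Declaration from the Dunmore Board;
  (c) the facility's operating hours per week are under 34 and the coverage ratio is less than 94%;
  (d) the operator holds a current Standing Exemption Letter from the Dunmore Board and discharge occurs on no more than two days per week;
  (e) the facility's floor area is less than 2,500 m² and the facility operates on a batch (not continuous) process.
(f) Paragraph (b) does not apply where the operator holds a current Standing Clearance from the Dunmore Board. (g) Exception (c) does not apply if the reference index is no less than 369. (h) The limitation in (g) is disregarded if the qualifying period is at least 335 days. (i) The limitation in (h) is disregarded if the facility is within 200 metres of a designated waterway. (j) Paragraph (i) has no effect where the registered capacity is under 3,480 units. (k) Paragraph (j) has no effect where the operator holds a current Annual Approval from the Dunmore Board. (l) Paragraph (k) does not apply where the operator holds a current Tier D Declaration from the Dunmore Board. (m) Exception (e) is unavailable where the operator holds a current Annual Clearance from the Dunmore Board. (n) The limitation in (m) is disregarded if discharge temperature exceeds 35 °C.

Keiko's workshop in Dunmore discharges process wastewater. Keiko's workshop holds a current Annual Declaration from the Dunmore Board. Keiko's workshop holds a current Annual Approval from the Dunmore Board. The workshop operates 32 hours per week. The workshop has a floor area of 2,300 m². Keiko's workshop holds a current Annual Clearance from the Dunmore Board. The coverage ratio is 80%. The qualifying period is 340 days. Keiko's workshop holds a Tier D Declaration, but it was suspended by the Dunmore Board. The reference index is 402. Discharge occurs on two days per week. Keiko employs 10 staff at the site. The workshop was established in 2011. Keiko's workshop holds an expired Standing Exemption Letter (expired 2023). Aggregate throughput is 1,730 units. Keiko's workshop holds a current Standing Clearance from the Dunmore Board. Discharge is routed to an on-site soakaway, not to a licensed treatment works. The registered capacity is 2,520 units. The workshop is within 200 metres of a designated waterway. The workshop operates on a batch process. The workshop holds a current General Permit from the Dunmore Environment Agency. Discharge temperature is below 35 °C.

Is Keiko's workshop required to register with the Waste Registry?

Yes — Keiko's workshop must register with the Waste Registry.

Exception (a) fails — discharge is not routed to a licensed treatment works.
All of (b)'s requirements are met (a current General Permit is held; a current Annual Declaration is held). But: (f) is engaged — a current Standing Clearance is held. So (b) is unavailable.
Exception (c): the facility's operating hours per week are 32, under the 34 limit; the coverage ratio is 80%, less than the 94% limit — every condition holds. However, paragraphs (g)–(l) must be considered: (g) is triggered — the reference index is 402, meeting the 369 threshold. (h) applies (the qualifying period is 340 days, meeting the 335 days threshold), but is itself disapplied by (i): (i) operates — the workshop is within 200 m of a designated waterway. (j) would limit (i) — the registered capacity is 2,520 units, under the 3,480 units limit — but (k) sets (j) aside: (k) applies — a current Annual Approval is held. (l) does not operate here (no current Tier D Declaration is held), so (k) stands. Exception (c) does not apply.
Exception (d) fails — no current Standing Exemption Letter is held.
Exception (e)'s conditions are all satisfied: the facility's floor area is 2,300 m², less than the 2,500 m² limit; the facility operates on a batch process. But: (m) operates — a current Annual Clearance is held. (n), which would lift (m), is inapplicable — discharge temperature is below 35 °C. Exception (e) does not apply.
Every exception is unavailable, so the rule governs.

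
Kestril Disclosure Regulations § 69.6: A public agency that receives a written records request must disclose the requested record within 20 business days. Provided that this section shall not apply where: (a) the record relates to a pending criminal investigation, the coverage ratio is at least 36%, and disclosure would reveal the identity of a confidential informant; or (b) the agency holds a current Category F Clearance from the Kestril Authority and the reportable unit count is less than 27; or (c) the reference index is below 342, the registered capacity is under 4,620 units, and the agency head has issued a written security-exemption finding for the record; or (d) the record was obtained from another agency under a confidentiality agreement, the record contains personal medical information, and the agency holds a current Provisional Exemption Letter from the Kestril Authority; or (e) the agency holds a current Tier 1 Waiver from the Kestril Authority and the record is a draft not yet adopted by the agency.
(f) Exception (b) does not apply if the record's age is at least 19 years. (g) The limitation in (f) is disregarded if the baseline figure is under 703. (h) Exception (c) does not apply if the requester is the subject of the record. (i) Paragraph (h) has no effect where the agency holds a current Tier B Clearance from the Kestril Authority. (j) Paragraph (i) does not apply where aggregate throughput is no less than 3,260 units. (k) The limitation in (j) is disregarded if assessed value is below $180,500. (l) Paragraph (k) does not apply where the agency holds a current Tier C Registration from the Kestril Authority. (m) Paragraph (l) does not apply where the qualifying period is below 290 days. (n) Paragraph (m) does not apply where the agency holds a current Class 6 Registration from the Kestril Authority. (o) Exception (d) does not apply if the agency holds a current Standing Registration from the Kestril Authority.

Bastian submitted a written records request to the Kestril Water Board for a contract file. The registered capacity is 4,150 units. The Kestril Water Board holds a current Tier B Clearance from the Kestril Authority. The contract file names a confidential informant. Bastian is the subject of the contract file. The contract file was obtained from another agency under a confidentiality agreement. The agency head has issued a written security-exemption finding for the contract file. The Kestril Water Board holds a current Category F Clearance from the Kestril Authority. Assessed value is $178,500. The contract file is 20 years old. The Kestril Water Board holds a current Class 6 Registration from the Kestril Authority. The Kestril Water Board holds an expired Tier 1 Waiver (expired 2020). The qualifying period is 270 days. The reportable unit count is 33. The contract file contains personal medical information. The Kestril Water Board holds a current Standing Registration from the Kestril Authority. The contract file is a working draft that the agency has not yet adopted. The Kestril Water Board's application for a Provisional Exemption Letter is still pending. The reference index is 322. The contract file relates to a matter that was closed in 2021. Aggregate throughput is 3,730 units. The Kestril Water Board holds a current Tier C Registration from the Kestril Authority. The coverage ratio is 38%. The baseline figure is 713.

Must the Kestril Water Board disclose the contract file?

Exception (a) fails — the contract file relates to a closed matter.
Exception (b) requires that the reportable unit count is less than 27; but the reportable unit count is 33, not less than 27, so (b) is unavailable.
Exception (c)'s conditions are all satisfied: the reference index is 322, below the 342 limit; the registered capacity is 4,150 units, under the 4,620 units limit; a written security-exemption finding has been issued. But applying paragraphs (h)–(n): (h) operates against (c): Bastian is the subject of the contract file. (i) would limit (h) — a current Tier B Clearance is held — but (j) sets (i) aside: (j) operates — aggregate throughput is 3,730 units, meeting the 3,260 units threshold. (k) would limit (j) — assessed value is $178,500, below the $180,500 limit — but (l) sets (k) aside: (l) operates against (k): a current Tier C Registration is held. (m) would limit (l) — the qualifying period is 270 days, below the 290 days limit — but (n) sets (m) aside: (n) operates against (m): a current Class 6 Registration is held. (c) is therefore removed.
Exception (d) requires that the agency holds a current Provisional Exemption Letter from the Kestril Authority; but there is no Provisional Exemption Letter in force, so (d) is unavailable.
Exception (e) requires that the agency holds a current Tier 1 Waiver from the Kestril Authority; but the Tier 1 Waiver is not current, so (e) is unavailable.
No exception applies. The general rule governs.

Yes — the Kestril Water Board must disclose the contract file.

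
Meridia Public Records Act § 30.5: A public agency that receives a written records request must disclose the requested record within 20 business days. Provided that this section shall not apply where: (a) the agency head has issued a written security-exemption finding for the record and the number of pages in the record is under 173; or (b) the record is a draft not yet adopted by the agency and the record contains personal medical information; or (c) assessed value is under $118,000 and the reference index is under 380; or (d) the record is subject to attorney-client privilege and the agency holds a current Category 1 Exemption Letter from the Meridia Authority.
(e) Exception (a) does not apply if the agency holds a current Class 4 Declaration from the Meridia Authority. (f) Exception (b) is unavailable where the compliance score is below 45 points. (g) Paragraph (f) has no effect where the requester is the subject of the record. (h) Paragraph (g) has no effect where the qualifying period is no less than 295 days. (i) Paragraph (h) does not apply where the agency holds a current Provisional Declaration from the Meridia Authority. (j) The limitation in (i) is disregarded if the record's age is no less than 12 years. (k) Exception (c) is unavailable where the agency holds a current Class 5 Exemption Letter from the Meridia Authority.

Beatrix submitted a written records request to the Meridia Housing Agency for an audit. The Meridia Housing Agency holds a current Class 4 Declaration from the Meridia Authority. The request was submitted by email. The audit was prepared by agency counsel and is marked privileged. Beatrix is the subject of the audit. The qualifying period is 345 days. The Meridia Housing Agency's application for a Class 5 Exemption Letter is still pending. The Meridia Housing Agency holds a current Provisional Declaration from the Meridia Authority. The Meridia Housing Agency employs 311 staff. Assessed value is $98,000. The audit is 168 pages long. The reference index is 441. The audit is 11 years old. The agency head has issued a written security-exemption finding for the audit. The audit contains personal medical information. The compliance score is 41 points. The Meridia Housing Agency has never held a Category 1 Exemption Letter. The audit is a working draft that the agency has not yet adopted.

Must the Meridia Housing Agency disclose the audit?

No — exception (b) applies; the Meridia Housing Agency is not required to disclose the audit.

Exception (a) is satisfied on its face — a written security-exemption finding has been issued; the number of pages in the record is 168, under the 173 limit. Turning to paragraph (e): (e) operates against (a): a current Class 4 Declaration is held. Exception (a) does not apply.
Exception (b) is satisfied on its face — the audit is an unadopted draft; the audit contains personal medical information. Under paragraphs (f)–(j): (f) operates (the compliance score is 41 points, below the 45 points limit), but is displaced by (g): (g) operates against (f): Beatrix is the subject of the audit. (h) would limit (g) — the qualifying period is 345 days, meeting the 295 days threshold — but (i) sets (h) aside: (i) is triggered — a current Provisional Declaration is held. (j), which would lift (i), is inapplicable — the record's age is 11 years, short of 12 years. Exception (b) stands.
Exception (c) requires that the reference index is under 380; but the reference index is 441, not under 380, so (c) is unavailable.
Exception (d) requires that the agency holds a current Category 1 Exemption Letter from the Meridia Authority; but the Category 1 Exemption Letter is not current, so (d) is unavailable.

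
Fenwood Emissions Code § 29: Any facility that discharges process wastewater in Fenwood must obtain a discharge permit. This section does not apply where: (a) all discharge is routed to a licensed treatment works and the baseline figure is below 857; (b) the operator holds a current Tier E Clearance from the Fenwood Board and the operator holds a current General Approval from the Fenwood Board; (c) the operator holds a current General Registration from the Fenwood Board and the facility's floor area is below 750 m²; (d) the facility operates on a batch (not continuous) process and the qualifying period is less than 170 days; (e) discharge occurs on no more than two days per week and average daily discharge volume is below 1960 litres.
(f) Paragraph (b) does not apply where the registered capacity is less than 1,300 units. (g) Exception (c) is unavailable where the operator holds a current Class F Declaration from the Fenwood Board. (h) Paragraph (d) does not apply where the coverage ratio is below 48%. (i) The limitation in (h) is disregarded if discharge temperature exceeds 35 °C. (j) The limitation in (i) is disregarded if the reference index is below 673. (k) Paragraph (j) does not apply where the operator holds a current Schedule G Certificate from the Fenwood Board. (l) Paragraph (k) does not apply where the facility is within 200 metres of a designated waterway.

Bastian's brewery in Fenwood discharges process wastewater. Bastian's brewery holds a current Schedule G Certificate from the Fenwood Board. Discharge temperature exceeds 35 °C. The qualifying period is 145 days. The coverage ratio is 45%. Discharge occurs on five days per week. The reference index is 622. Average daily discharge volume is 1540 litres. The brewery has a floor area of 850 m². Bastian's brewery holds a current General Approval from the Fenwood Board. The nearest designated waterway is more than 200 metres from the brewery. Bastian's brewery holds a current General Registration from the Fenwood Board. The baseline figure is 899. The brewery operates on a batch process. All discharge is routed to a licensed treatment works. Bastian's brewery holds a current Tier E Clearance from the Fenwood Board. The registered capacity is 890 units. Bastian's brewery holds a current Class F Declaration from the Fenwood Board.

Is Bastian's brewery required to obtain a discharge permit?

Exception (a) requires that the baseline figure is below 857; but the baseline figure is 899, not below 857, so (a) is unavailable.
All of (b)'s requirements are met (a current Tier E Clearance is held; a current General Approval is held). Turning to paragraph (f): (f) is triggered — the registered capacity is 890 units, less than the 1,300 units limit. (b) is therefore removed.
Exception (c) requires that the facility's floor area is below 750 m²; but the facility's floor area is 850 m², not below 750 m², so (c) is unavailable.
Exception (d) is satisfied on its face — the facility operates on a batch process; the qualifying period is 145 days, less than the 170 days limit. Considering the limiting provisions: (h) would limit (d) — the coverage ratio is 45%, below the 48% limit — but (i) sets (h) aside: (i) is triggered — discharge temperature exceeds 35 °C. (j) is engaged (the reference index is 622, below the 673 limit), but is overridden by (k): (k) operates against (j): a current Schedule G Certificate is held. (l) is inapplicable (the brewery is more than 200 m from any designated waterway), so (k) stands. So (d) applies.
Exception (e) does not apply: discharge occurs on five days per week.

No — exception (d) applies; Bastian's brewery is not required to obtain a discharge permit.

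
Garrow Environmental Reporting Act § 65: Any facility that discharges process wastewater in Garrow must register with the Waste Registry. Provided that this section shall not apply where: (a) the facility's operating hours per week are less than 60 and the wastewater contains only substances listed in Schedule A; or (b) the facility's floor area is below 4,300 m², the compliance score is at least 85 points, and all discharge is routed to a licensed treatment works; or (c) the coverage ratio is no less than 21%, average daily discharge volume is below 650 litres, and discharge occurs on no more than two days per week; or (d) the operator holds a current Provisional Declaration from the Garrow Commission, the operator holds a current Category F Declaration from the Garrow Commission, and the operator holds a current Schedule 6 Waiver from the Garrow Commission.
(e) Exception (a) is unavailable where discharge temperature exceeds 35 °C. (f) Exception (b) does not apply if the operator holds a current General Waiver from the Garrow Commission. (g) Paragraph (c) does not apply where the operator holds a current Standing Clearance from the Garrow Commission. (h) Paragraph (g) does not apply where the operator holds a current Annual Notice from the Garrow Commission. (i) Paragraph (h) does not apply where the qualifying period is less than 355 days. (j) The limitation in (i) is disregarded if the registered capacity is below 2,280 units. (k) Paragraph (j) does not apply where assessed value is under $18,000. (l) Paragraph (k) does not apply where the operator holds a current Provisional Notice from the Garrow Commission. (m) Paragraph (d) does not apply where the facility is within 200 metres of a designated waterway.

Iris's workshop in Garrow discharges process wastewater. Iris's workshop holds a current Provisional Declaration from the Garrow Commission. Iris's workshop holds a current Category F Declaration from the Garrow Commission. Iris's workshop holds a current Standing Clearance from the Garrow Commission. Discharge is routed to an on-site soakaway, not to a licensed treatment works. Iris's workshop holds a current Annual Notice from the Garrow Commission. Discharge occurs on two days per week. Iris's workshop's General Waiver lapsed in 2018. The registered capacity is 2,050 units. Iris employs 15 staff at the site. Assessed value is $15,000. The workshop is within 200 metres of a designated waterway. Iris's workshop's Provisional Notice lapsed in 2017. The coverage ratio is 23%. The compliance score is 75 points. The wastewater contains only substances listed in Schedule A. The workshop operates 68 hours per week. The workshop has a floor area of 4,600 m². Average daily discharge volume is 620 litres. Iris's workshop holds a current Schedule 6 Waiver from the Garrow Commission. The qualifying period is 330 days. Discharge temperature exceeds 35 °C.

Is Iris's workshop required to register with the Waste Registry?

Yes — Iris's workshop must register with the Waste Registry.

Exception (a) fails — the facility's operating hours per week are 68, not less than 60.
Exception (b) requires that the facility's floor area is below 4,300 m²; but the facility's floor area is 4,600 m², not below 4,300 m², so (b) is unavailable.
Exception (c) is satisfied on its face — the coverage ratio is 23%, meeting the 21% threshold; average daily discharge volume is 620 litres, below the 650 litres limit; discharge occurs on no more than two days per week. However, paragraphs (g)–(l) must be considered: (g) operates against (c): a current Standing Clearance is held. (h) operates (a current Annual Notice is held), but is set aside by (i): (i) operates — the qualifying period is 330 days, less than the 355 days limit. (j) would limit (i) — the registered capacity is 2,050 units, below the 2,280 units limit — but (k) sets (j) aside: (k) is engaged — assessed value is $15,000, under the $18,000 limit. (l) is not engaged (the Provisional Notice is not current), so (k) stands. Exception (c) does not apply.
All of (d)'s requirements are met (a current Provisional Declaration is held; a current Category F Declaration is held; a current Schedule 6 Waiver is held). However, paragraph (m) must be considered: (m) applies — the workshop is within 200 m of a designated waterway. (d) is therefore removed.
No exception displaces § 65.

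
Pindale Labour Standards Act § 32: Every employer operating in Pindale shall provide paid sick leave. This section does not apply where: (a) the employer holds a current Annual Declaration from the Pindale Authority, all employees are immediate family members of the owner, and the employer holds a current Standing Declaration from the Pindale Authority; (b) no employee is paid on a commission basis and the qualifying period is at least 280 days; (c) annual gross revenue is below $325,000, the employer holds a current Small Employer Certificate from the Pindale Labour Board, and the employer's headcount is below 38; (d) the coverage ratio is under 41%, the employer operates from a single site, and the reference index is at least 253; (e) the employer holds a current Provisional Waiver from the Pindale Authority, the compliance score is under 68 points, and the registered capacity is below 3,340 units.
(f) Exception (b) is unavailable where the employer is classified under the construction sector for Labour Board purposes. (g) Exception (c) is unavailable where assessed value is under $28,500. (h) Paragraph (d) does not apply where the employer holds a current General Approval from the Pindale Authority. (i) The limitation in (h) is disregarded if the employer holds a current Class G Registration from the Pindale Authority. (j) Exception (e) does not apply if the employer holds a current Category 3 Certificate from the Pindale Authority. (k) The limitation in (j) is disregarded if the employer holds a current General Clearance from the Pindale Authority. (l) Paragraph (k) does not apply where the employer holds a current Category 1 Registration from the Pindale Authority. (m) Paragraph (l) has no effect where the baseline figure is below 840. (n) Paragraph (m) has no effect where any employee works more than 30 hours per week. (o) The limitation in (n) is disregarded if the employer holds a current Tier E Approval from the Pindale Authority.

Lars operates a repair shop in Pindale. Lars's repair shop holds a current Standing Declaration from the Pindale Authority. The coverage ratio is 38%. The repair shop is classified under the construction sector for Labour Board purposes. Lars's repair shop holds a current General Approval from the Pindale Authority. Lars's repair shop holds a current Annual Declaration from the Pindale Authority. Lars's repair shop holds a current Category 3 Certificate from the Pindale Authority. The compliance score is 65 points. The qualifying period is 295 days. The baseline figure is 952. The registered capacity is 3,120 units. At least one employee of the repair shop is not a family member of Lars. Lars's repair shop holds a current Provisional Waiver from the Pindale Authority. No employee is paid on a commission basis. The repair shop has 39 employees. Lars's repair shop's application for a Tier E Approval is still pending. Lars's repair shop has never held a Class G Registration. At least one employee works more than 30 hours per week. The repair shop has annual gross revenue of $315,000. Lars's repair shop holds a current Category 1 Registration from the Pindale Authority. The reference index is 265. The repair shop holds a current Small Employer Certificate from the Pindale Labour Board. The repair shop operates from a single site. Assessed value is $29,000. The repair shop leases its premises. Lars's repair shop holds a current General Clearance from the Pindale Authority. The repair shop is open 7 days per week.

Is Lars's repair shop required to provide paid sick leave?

Yes — Lars's repair shop must provide paid sick leave.

Exception (a) requires that all employees are immediate family members of the owner; but at least one employee is not a family member, so (a) is unavailable.
Exception (b): no employee is paid on commission; the qualifying period is 295 days, meeting the 280 days threshold — every condition holds. But applying paragraph (f): (f) applies — the repair shop is classified under the construction sector. So (b) is unavailable.
Exception (c) requires that the employer's headcount is below 38; but the employer's headcount is 39, not below 38, so (c) is unavailable.
Exception (d) is satisfied on its face — the coverage ratio is 38%, under the 41% limit; the employer operates from a single site; the reference index is 265, meeting the 253 threshold. But applying paragraphs (h)–(i): (h) operates against (d): a current General Approval is held. (i), which would lift (h), is not triggered — no current Class G Registration is held. (d) is therefore removed.
All of (e)'s requirements are met (a current Provisional Waiver is held; the compliance score is 65 points, under the 68 points limit; the registered capacity is 3,120 units, below the 3,340 units limit). However, paragraphs (j)–(o) must be considered: (j) applies — a current Category 3 Certificate is held. (k) would limit (j) — a current General Clearance is held — but (l) sets (k) aside: (l) operates against (k): a current Category 1 Registration is held. (m), which would lift (l), is not triggered — the baseline figure is 952, not below 840. So (e) is unavailable.
No exception is made out. Lars's repair shop falls within the general rule.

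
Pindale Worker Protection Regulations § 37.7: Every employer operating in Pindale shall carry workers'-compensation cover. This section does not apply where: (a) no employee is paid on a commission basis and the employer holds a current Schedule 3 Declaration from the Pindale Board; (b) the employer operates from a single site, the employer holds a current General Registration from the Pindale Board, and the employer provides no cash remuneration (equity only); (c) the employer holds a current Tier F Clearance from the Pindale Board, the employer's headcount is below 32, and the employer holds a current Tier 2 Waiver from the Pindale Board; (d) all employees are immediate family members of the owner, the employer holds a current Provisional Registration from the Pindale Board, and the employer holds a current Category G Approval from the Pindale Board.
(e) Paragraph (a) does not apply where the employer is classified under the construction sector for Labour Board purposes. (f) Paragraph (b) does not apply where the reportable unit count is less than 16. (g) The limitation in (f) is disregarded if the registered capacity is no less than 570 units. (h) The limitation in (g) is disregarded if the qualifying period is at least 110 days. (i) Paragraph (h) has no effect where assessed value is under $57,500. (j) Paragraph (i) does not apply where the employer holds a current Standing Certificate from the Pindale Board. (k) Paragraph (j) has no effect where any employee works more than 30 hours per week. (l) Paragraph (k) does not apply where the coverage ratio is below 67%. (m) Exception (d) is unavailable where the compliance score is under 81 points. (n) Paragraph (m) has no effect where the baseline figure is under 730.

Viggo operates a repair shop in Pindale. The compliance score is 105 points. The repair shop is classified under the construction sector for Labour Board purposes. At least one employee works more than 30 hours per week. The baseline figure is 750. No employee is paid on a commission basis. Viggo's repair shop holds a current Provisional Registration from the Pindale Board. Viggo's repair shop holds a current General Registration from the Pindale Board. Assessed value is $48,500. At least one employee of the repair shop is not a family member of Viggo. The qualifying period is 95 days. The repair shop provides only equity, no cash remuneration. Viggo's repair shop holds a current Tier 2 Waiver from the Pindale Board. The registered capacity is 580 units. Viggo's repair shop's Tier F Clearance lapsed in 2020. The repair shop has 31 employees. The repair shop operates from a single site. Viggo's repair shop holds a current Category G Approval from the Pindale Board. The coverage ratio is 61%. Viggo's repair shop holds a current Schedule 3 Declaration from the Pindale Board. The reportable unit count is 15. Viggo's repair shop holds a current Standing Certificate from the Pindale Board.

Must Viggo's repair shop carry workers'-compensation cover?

No — exception (b) applies; Viggo's repair shop is not required to carry workers'-compensation cover.

Exception (a): no employee is paid on commission; a current Schedule 3 Declaration is held — every condition holds. Turning to paragraph (e): (e) operates against (a): the repair shop is classified under the construction sector. (a) is therefore removed.
All of (b)'s requirements are met (the employer operates from a single site; a current General Registration is held; remuneration is equity-only). As to paragraphs (f)–(l): (f) applies (the reportable unit count is 15, less than the 16 limit), but is overridden by (g): (g) operates against (f): the registered capacity is 580 units, meeting the 570 units threshold. (h), which would lift (g), is inapplicable — the qualifying period is 95 days, short of 110 days. Exception (b) stands.
Exception (c) does not apply: the Tier F Clearance is not current.
Exception (d) fails — at least one employee is not a family member.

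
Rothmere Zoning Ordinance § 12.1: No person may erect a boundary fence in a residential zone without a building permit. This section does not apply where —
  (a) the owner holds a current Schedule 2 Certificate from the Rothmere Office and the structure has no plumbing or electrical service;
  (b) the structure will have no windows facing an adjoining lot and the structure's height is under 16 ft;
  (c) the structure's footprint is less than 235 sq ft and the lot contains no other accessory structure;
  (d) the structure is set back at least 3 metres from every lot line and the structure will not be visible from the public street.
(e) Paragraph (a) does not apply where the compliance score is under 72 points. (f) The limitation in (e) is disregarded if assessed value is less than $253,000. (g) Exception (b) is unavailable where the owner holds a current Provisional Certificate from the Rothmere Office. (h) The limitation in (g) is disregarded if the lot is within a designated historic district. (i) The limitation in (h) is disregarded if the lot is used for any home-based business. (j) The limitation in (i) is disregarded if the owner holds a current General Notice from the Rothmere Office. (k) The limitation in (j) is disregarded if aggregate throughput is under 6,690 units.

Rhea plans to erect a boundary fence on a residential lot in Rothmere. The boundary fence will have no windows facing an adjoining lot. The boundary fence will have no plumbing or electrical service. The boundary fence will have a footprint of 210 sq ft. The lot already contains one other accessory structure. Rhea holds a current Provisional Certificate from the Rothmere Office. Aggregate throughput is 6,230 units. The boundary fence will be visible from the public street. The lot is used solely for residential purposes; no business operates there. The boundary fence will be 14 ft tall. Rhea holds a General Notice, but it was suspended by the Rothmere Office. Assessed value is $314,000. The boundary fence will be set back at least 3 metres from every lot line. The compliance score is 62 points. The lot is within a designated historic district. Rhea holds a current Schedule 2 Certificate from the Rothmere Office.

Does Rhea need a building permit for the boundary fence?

Exception (a): a current Schedule 2 Certificate is held; there is no plumbing or electrical service — every condition holds. But applying paragraphs (e)–(f): (e) applies — the compliance score is 62 points, under the 72 points limit. (f) does not operate here (assessed value is $314,000, not less than $253,000), so (e) stands. So (a) is unavailable.
Exception (b)'s conditions are all satisfied: no windows face an adjoining lot; the structure's height is 14 ft, under the 16 ft limit. Considering the limiting provisions: (g) is engaged (a current Provisional Certificate is held), but is itself disapplied by (h): (h) applies — the lot is in a historic district. (i), which would lift (h), is not engaged — the lot is solely residential. (b) remains available.
Exception (c) requires that the lot contains no other accessory structure; but the lot already has another accessory structure, so (c) is unavailable.
Exception (d) requires that the structure will not be visible from the public street; but the structure will be visible from the street, so (d) is unavailable.

No — exception (b) applies; Rhea does not need a building permit.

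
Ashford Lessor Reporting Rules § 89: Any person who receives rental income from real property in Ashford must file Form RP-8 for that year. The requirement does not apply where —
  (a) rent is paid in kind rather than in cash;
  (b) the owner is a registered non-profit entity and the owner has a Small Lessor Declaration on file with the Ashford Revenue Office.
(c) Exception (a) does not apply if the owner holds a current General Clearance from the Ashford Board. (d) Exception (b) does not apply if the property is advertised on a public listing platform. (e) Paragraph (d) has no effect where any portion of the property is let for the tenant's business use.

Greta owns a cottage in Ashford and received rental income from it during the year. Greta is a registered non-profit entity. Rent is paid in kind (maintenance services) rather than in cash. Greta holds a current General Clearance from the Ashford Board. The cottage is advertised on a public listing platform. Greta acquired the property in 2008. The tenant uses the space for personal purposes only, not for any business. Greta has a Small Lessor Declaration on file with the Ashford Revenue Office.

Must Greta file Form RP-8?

Exception (a)'s conditions are all satisfied: rent is paid in kind. However, paragraph (c) must be considered: (c) operates against (a): a current General Clearance is held. So (a) is unavailable.
Exception (b) is satisfied on its face — Greta is a registered non-profit; a Small Lessor Declaration is on file. However, paragraphs (d)–(e) must be considered: (d) is engaged — the property is publicly advertised. (e), which would lift (d), does not operate here — the space is used for personal purposes only. Exception (b) does not apply.
None of the exceptions is available; § 89 applies in full.

Yes — Greta must file Form RP-8.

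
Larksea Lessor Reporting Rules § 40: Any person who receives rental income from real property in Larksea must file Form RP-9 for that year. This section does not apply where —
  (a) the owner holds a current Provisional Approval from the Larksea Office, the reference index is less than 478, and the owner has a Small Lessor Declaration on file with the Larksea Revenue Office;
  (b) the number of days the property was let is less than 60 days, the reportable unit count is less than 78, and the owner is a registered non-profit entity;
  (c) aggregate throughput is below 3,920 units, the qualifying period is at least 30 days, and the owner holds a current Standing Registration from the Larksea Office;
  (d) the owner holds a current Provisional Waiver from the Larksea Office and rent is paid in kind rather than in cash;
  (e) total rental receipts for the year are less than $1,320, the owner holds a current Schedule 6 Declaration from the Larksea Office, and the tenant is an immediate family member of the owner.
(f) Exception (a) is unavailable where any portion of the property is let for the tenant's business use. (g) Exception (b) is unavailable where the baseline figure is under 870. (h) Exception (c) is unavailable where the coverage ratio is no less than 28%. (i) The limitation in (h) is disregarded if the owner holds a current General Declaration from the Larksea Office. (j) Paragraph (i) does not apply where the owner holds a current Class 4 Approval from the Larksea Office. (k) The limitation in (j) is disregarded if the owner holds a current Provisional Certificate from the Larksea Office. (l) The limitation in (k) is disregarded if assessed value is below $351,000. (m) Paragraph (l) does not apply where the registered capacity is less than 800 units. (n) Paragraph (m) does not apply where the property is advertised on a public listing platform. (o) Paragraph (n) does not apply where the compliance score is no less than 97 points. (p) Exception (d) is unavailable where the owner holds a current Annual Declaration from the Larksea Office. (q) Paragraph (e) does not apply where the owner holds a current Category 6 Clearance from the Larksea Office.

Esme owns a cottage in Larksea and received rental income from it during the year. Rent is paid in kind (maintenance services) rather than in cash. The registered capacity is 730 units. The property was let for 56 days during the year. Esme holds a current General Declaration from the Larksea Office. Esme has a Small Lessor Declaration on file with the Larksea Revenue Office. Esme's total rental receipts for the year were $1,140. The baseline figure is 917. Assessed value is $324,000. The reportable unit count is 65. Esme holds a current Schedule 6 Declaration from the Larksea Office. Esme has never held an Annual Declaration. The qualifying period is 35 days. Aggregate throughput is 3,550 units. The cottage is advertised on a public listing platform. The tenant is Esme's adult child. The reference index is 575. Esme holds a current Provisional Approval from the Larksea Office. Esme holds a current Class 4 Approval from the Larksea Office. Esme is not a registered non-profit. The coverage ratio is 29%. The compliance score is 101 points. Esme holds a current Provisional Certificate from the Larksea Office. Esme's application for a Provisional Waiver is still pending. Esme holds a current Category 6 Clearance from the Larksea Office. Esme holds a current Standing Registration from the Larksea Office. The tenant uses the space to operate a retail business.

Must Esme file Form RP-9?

Exception (a) fails — the reference index is 575, not less than 478.
Exception (b) fails — Esme is not a registered non-profit.
All of (c)'s requirements are met (aggregate throughput is 3,550 units, below the 3,920 units limit; the qualifying period is 35 days, meeting the 30 days threshold; a current Standing Registration is held). Under paragraphs (h)–(o): (h) would limit (c) — the coverage ratio is 29%, meeting the 28% threshold — but (i) sets (h) aside: (i) applies — a current General Declaration is held. (j) would limit (i) — a current Class 4 Approval is held — but (k) sets (j) aside: (k) applies — a current Provisional Certificate is held. (l) operates (assessed value is $324,000, below the $351,000 limit), but is set aside by (m): (m) is engaged — the registered capacity is 730 units, less than the 800 units limit. (n) applies (the property is publicly advertised), but yields to (o): (o) operates against (n): the compliance score is 101 points, meeting the 97 points threshold. So (c) applies.
Exception (d) fails — no current Provisional Waiver is held.
All of (e)'s requirements are met (total rental receipts for the year are $1,140, less than the $1,320 limit; a current Schedule 6 Declaration is held; the tenant is an immediate family member). However, paragraph (q) must be considered: (q) operates against (e): a current Category 6 Clearance is held. So (e) is unavailable.

No — exception (c) applies; Esme is not required to file Form RP-9.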